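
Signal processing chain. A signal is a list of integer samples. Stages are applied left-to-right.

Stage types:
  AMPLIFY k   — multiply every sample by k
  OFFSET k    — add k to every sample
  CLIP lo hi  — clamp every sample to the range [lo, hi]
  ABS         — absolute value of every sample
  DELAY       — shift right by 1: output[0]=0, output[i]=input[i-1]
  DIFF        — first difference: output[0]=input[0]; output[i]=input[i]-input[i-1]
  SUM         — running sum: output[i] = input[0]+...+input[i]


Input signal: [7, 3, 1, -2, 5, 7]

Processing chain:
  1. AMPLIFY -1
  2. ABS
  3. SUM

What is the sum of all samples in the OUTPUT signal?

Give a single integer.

Input: [7, 3, 1, -2, 5, 7]
Stage 1 (AMPLIFY -1): 7*-1=-7, 3*-1=-3, 1*-1=-1, -2*-1=2, 5*-1=-5, 7*-1=-7 -> [-7, -3, -1, 2, -5, -7]
Stage 2 (ABS): |-7|=7, |-3|=3, |-1|=1, |2|=2, |-5|=5, |-7|=7 -> [7, 3, 1, 2, 5, 7]
Stage 3 (SUM): sum[0..0]=7, sum[0..1]=10, sum[0..2]=11, sum[0..3]=13, sum[0..4]=18, sum[0..5]=25 -> [7, 10, 11, 13, 18, 25]
Output sum: 84

Answer: 84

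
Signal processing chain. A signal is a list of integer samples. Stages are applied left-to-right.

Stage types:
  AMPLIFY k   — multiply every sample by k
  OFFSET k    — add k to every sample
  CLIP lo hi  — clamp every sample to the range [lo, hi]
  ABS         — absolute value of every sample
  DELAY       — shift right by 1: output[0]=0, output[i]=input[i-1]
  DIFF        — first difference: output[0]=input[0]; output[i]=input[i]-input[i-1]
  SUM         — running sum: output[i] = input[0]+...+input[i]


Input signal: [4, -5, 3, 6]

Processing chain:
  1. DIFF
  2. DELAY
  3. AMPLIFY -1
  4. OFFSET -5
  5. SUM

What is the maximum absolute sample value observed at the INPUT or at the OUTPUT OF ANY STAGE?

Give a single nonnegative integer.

Answer: 23

Derivation:
Input: [4, -5, 3, 6] (max |s|=6)
Stage 1 (DIFF): s[0]=4, -5-4=-9, 3--5=8, 6-3=3 -> [4, -9, 8, 3] (max |s|=9)
Stage 2 (DELAY): [0, 4, -9, 8] = [0, 4, -9, 8] -> [0, 4, -9, 8] (max |s|=9)
Stage 3 (AMPLIFY -1): 0*-1=0, 4*-1=-4, -9*-1=9, 8*-1=-8 -> [0, -4, 9, -8] (max |s|=9)
Stage 4 (OFFSET -5): 0+-5=-5, -4+-5=-9, 9+-5=4, -8+-5=-13 -> [-5, -9, 4, -13] (max |s|=13)
Stage 5 (SUM): sum[0..0]=-5, sum[0..1]=-14, sum[0..2]=-10, sum[0..3]=-23 -> [-5, -14, -10, -23] (max |s|=23)
Overall max amplitude: 23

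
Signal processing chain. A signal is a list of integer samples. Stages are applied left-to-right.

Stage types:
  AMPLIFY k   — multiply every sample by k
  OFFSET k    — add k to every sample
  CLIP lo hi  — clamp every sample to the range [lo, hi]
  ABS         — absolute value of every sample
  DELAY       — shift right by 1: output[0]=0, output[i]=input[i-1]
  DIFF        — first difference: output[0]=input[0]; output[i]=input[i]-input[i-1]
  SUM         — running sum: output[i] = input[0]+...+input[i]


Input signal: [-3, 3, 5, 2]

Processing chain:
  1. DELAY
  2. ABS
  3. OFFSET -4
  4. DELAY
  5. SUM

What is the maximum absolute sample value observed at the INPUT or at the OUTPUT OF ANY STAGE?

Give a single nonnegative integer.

Answer: 6

Derivation:
Input: [-3, 3, 5, 2] (max |s|=5)
Stage 1 (DELAY): [0, -3, 3, 5] = [0, -3, 3, 5] -> [0, -3, 3, 5] (max |s|=5)
Stage 2 (ABS): |0|=0, |-3|=3, |3|=3, |5|=5 -> [0, 3, 3, 5] (max |s|=5)
Stage 3 (OFFSET -4): 0+-4=-4, 3+-4=-1, 3+-4=-1, 5+-4=1 -> [-4, -1, -1, 1] (max |s|=4)
Stage 4 (DELAY): [0, -4, -1, -1] = [0, -4, -1, -1] -> [0, -4, -1, -1] (max |s|=4)
Stage 5 (SUM): sum[0..0]=0, sum[0..1]=-4, sum[0..2]=-5, sum[0..3]=-6 -> [0, -4, -5, -6] (max |s|=6)
Overall max amplitude: 6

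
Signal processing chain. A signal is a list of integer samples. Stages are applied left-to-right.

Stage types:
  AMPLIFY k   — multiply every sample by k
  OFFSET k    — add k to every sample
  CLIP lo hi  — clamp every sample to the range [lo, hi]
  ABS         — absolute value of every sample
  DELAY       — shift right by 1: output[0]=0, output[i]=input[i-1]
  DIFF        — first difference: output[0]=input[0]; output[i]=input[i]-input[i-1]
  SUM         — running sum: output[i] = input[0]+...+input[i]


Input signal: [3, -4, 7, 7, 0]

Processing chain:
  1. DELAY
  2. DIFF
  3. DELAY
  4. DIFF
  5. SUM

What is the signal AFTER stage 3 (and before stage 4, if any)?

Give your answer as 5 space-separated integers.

Answer: 0 0 3 -7 11

Derivation:
Input: [3, -4, 7, 7, 0]
Stage 1 (DELAY): [0, 3, -4, 7, 7] = [0, 3, -4, 7, 7] -> [0, 3, -4, 7, 7]
Stage 2 (DIFF): s[0]=0, 3-0=3, -4-3=-7, 7--4=11, 7-7=0 -> [0, 3, -7, 11, 0]
Stage 3 (DELAY): [0, 0, 3, -7, 11] = [0, 0, 3, -7, 11] -> [0, 0, 3, -7, 11]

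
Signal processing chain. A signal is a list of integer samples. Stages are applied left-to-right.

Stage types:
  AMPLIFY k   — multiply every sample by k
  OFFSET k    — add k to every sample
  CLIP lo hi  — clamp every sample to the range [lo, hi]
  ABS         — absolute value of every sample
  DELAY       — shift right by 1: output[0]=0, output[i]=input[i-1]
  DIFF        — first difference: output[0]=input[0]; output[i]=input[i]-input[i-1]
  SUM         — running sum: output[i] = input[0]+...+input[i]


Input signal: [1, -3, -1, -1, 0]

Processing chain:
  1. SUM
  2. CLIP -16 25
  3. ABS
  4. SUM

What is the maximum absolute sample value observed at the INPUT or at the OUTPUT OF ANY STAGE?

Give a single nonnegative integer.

Input: [1, -3, -1, -1, 0] (max |s|=3)
Stage 1 (SUM): sum[0..0]=1, sum[0..1]=-2, sum[0..2]=-3, sum[0..3]=-4, sum[0..4]=-4 -> [1, -2, -3, -4, -4] (max |s|=4)
Stage 2 (CLIP -16 25): clip(1,-16,25)=1, clip(-2,-16,25)=-2, clip(-3,-16,25)=-3, clip(-4,-16,25)=-4, clip(-4,-16,25)=-4 -> [1, -2, -3, -4, -4] (max |s|=4)
Stage 3 (ABS): |1|=1, |-2|=2, |-3|=3, |-4|=4, |-4|=4 -> [1, 2, 3, 4, 4] (max |s|=4)
Stage 4 (SUM): sum[0..0]=1, sum[0..1]=3, sum[0..2]=6, sum[0..3]=10, sum[0..4]=14 -> [1, 3, 6, 10, 14] (max |s|=14)
Overall max amplitude: 14

Answer: 14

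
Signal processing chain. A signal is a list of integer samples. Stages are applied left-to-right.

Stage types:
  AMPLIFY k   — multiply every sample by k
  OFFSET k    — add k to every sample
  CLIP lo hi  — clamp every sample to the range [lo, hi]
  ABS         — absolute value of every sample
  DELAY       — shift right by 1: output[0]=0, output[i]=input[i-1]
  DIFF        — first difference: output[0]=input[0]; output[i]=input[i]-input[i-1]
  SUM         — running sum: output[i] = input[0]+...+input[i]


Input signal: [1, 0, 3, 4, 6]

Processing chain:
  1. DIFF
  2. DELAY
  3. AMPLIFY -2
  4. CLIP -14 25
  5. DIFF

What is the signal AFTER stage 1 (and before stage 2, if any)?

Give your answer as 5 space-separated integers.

Input: [1, 0, 3, 4, 6]
Stage 1 (DIFF): s[0]=1, 0-1=-1, 3-0=3, 4-3=1, 6-4=2 -> [1, -1, 3, 1, 2]

Answer: 1 -1 3 1 2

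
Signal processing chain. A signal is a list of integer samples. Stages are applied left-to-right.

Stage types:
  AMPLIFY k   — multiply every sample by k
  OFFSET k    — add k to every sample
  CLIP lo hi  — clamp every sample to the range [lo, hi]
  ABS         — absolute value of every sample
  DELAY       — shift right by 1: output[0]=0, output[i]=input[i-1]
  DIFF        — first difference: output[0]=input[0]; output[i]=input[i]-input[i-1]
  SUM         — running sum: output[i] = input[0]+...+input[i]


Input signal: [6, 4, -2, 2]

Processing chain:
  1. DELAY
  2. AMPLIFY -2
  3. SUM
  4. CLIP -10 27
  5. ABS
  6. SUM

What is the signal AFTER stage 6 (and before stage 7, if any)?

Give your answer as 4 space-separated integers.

Answer: 0 10 20 30

Derivation:
Input: [6, 4, -2, 2]
Stage 1 (DELAY): [0, 6, 4, -2] = [0, 6, 4, -2] -> [0, 6, 4, -2]
Stage 2 (AMPLIFY -2): 0*-2=0, 6*-2=-12, 4*-2=-8, -2*-2=4 -> [0, -12, -8, 4]
Stage 3 (SUM): sum[0..0]=0, sum[0..1]=-12, sum[0..2]=-20, sum[0..3]=-16 -> [0, -12, -20, -16]
Stage 4 (CLIP -10 27): clip(0,-10,27)=0, clip(-12,-10,27)=-10, clip(-20,-10,27)=-10, clip(-16,-10,27)=-10 -> [0, -10, -10, -10]
Stage 5 (ABS): |0|=0, |-10|=10, |-10|=10, |-10|=10 -> [0, 10, 10, 10]
Stage 6 (SUM): sum[0..0]=0, sum[0..1]=10, sum[0..2]=20, sum[0..3]=30 -> [0, 10, 20, 30]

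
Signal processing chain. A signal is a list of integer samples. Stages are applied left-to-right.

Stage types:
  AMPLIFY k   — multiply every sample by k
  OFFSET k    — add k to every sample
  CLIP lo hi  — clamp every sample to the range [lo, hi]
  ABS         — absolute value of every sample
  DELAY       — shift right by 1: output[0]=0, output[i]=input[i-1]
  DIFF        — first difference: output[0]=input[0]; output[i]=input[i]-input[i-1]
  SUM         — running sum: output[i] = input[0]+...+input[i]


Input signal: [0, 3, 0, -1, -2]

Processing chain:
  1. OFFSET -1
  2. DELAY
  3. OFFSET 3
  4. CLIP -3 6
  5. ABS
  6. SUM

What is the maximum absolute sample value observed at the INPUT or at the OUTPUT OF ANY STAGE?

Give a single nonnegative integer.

Input: [0, 3, 0, -1, -2] (max |s|=3)
Stage 1 (OFFSET -1): 0+-1=-1, 3+-1=2, 0+-1=-1, -1+-1=-2, -2+-1=-3 -> [-1, 2, -1, -2, -3] (max |s|=3)
Stage 2 (DELAY): [0, -1, 2, -1, -2] = [0, -1, 2, -1, -2] -> [0, -1, 2, -1, -2] (max |s|=2)
Stage 3 (OFFSET 3): 0+3=3, -1+3=2, 2+3=5, -1+3=2, -2+3=1 -> [3, 2, 5, 2, 1] (max |s|=5)
Stage 4 (CLIP -3 6): clip(3,-3,6)=3, clip(2,-3,6)=2, clip(5,-3,6)=5, clip(2,-3,6)=2, clip(1,-3,6)=1 -> [3, 2, 5, 2, 1] (max |s|=5)
Stage 5 (ABS): |3|=3, |2|=2, |5|=5, |2|=2, |1|=1 -> [3, 2, 5, 2, 1] (max |s|=5)
Stage 6 (SUM): sum[0..0]=3, sum[0..1]=5, sum[0..2]=10, sum[0..3]=12, sum[0..4]=13 -> [3, 5, 10, 12, 13] (max |s|=13)
Overall max amplitude: 13

Answer: 13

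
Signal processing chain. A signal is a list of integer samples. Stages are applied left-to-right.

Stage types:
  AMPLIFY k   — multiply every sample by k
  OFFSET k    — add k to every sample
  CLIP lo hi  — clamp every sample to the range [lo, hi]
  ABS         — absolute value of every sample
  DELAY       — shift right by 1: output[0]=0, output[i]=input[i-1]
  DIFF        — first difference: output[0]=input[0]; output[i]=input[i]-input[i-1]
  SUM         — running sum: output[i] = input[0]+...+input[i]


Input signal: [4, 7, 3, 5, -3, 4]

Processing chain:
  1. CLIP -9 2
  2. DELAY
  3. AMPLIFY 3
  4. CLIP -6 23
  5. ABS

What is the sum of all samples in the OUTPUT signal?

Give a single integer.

Input: [4, 7, 3, 5, -3, 4]
Stage 1 (CLIP -9 2): clip(4,-9,2)=2, clip(7,-9,2)=2, clip(3,-9,2)=2, clip(5,-9,2)=2, clip(-3,-9,2)=-3, clip(4,-9,2)=2 -> [2, 2, 2, 2, -3, 2]
Stage 2 (DELAY): [0, 2, 2, 2, 2, -3] = [0, 2, 2, 2, 2, -3] -> [0, 2, 2, 2, 2, -3]
Stage 3 (AMPLIFY 3): 0*3=0, 2*3=6, 2*3=6, 2*3=6, 2*3=6, -3*3=-9 -> [0, 6, 6, 6, 6, -9]
Stage 4 (CLIP -6 23): clip(0,-6,23)=0, clip(6,-6,23)=6, clip(6,-6,23)=6, clip(6,-6,23)=6, clip(6,-6,23)=6, clip(-9,-6,23)=-6 -> [0, 6, 6, 6, 6, -6]
Stage 5 (ABS): |0|=0, |6|=6, |6|=6, |6|=6, |6|=6, |-6|=6 -> [0, 6, 6, 6, 6, 6]
Output sum: 30

Answer: 30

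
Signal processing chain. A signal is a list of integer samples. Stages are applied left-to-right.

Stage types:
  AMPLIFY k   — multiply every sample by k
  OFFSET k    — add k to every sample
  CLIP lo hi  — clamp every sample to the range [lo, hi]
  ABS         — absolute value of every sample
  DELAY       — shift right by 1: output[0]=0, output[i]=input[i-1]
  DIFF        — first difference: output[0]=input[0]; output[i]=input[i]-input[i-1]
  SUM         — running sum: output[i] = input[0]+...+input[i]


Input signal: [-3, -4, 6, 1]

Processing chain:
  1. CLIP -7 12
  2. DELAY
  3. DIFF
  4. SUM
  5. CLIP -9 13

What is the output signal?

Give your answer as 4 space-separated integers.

Answer: 0 -3 -4 6

Derivation:
Input: [-3, -4, 6, 1]
Stage 1 (CLIP -7 12): clip(-3,-7,12)=-3, clip(-4,-7,12)=-4, clip(6,-7,12)=6, clip(1,-7,12)=1 -> [-3, -4, 6, 1]
Stage 2 (DELAY): [0, -3, -4, 6] = [0, -3, -4, 6] -> [0, -3, -4, 6]
Stage 3 (DIFF): s[0]=0, -3-0=-3, -4--3=-1, 6--4=10 -> [0, -3, -1, 10]
Stage 4 (SUM): sum[0..0]=0, sum[0..1]=-3, sum[0..2]=-4, sum[0..3]=6 -> [0, -3, -4, 6]
Stage 5 (CLIP -9 13): clip(0,-9,13)=0, clip(-3,-9,13)=-3, clip(-4,-9,13)=-4, clip(6,-9,13)=6 -> [0, -3, -4, 6]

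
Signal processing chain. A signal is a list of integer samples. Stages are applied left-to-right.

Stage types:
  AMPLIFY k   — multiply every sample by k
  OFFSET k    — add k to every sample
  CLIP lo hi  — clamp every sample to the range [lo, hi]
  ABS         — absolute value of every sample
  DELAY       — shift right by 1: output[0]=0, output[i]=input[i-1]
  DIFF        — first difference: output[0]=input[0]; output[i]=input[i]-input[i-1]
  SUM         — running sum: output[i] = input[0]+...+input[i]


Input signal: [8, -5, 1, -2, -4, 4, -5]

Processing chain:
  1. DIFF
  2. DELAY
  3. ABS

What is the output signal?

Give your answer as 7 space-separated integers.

Answer: 0 8 13 6 3 2 8

Derivation:
Input: [8, -5, 1, -2, -4, 4, -5]
Stage 1 (DIFF): s[0]=8, -5-8=-13, 1--5=6, -2-1=-3, -4--2=-2, 4--4=8, -5-4=-9 -> [8, -13, 6, -3, -2, 8, -9]
Stage 2 (DELAY): [0, 8, -13, 6, -3, -2, 8] = [0, 8, -13, 6, -3, -2, 8] -> [0, 8, -13, 6, -3, -2, 8]
Stage 3 (ABS): |0|=0, |8|=8, |-13|=13, |6|=6, |-3|=3, |-2|=2, |8|=8 -> [0, 8, 13, 6, 3, 2, 8]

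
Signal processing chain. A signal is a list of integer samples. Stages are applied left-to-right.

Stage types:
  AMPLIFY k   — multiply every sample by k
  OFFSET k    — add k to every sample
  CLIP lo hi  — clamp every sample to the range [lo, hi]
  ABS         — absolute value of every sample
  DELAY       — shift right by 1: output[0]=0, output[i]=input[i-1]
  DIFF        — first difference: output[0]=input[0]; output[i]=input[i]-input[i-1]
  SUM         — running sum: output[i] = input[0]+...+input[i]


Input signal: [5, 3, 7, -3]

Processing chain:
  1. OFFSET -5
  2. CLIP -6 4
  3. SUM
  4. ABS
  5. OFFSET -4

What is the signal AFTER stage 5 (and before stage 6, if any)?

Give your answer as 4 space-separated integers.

Input: [5, 3, 7, -3]
Stage 1 (OFFSET -5): 5+-5=0, 3+-5=-2, 7+-5=2, -3+-5=-8 -> [0, -2, 2, -8]
Stage 2 (CLIP -6 4): clip(0,-6,4)=0, clip(-2,-6,4)=-2, clip(2,-6,4)=2, clip(-8,-6,4)=-6 -> [0, -2, 2, -6]
Stage 3 (SUM): sum[0..0]=0, sum[0..1]=-2, sum[0..2]=0, sum[0..3]=-6 -> [0, -2, 0, -6]
Stage 4 (ABS): |0|=0, |-2|=2, |0|=0, |-6|=6 -> [0, 2, 0, 6]
Stage 5 (OFFSET -4): 0+-4=-4, 2+-4=-2, 0+-4=-4, 6+-4=2 -> [-4, -2, -4, 2]

Answer: -4 -2 -4 2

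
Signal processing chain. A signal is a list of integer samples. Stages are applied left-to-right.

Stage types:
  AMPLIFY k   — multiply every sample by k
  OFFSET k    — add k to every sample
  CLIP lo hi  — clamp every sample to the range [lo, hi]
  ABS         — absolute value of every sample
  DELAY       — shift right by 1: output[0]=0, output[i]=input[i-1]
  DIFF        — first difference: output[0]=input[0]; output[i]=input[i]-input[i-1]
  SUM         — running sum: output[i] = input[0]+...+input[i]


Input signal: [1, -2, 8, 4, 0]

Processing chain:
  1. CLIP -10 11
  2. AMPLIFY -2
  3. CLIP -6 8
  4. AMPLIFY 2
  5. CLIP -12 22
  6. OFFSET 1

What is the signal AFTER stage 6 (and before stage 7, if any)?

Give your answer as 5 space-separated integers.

Answer: -3 9 -11 -11 1

Derivation:
Input: [1, -2, 8, 4, 0]
Stage 1 (CLIP -10 11): clip(1,-10,11)=1, clip(-2,-10,11)=-2, clip(8,-10,11)=8, clip(4,-10,11)=4, clip(0,-10,11)=0 -> [1, -2, 8, 4, 0]
Stage 2 (AMPLIFY -2): 1*-2=-2, -2*-2=4, 8*-2=-16, 4*-2=-8, 0*-2=0 -> [-2, 4, -16, -8, 0]
Stage 3 (CLIP -6 8): clip(-2,-6,8)=-2, clip(4,-6,8)=4, clip(-16,-6,8)=-6, clip(-8,-6,8)=-6, clip(0,-6,8)=0 -> [-2, 4, -6, -6, 0]
Stage 4 (AMPLIFY 2): -2*2=-4, 4*2=8, -6*2=-12, -6*2=-12, 0*2=0 -> [-4, 8, -12, -12, 0]
Stage 5 (CLIP -12 22): clip(-4,-12,22)=-4, clip(8,-12,22)=8, clip(-12,-12,22)=-12, clip(-12,-12,22)=-12, clip(0,-12,22)=0 -> [-4, 8, -12, -12, 0]
Stage 6 (OFFSET 1): -4+1=-3, 8+1=9, -12+1=-11, -12+1=-11, 0+1=1 -> [-3, 9, -11, -11, 1]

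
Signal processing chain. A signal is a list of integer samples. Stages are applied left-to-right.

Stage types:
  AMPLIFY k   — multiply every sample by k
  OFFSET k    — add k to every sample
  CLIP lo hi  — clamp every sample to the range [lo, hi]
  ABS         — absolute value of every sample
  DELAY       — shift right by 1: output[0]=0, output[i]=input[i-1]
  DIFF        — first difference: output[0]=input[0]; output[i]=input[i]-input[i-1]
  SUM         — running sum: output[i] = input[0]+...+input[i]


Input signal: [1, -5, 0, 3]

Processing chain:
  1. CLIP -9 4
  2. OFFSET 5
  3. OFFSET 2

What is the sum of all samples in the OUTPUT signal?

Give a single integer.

Input: [1, -5, 0, 3]
Stage 1 (CLIP -9 4): clip(1,-9,4)=1, clip(-5,-9,4)=-5, clip(0,-9,4)=0, clip(3,-9,4)=3 -> [1, -5, 0, 3]
Stage 2 (OFFSET 5): 1+5=6, -5+5=0, 0+5=5, 3+5=8 -> [6, 0, 5, 8]
Stage 3 (OFFSET 2): 6+2=8, 0+2=2, 5+2=7, 8+2=10 -> [8, 2, 7, 10]
Output sum: 27

Answer: 27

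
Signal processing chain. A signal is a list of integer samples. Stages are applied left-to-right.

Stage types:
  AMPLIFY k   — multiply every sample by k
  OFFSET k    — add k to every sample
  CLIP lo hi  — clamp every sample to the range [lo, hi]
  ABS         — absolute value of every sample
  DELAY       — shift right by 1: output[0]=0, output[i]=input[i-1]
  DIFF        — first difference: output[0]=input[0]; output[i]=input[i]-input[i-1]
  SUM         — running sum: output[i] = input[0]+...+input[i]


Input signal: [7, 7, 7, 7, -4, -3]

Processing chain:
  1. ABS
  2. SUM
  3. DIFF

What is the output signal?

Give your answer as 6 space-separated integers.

Answer: 7 7 7 7 4 3

Derivation:
Input: [7, 7, 7, 7, -4, -3]
Stage 1 (ABS): |7|=7, |7|=7, |7|=7, |7|=7, |-4|=4, |-3|=3 -> [7, 7, 7, 7, 4, 3]
Stage 2 (SUM): sum[0..0]=7, sum[0..1]=14, sum[0..2]=21, sum[0..3]=28, sum[0..4]=32, sum[0..5]=35 -> [7, 14, 21, 28, 32, 35]
Stage 3 (DIFF): s[0]=7, 14-7=7, 21-14=7, 28-21=7, 32-28=4, 35-32=3 -> [7, 7, 7, 7, 4, 3]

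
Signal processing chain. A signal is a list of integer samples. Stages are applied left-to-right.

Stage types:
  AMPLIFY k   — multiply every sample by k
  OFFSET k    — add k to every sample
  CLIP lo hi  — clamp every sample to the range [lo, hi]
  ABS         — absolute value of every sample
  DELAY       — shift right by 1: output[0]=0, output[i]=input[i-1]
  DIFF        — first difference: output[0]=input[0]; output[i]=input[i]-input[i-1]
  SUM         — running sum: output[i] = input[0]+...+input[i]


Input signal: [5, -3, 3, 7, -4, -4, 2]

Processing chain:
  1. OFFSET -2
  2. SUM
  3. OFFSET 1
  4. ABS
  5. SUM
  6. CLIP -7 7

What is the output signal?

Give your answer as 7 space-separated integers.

Input: [5, -3, 3, 7, -4, -4, 2]
Stage 1 (OFFSET -2): 5+-2=3, -3+-2=-5, 3+-2=1, 7+-2=5, -4+-2=-6, -4+-2=-6, 2+-2=0 -> [3, -5, 1, 5, -6, -6, 0]
Stage 2 (SUM): sum[0..0]=3, sum[0..1]=-2, sum[0..2]=-1, sum[0..3]=4, sum[0..4]=-2, sum[0..5]=-8, sum[0..6]=-8 -> [3, -2, -1, 4, -2, -8, -8]
Stage 3 (OFFSET 1): 3+1=4, -2+1=-1, -1+1=0, 4+1=5, -2+1=-1, -8+1=-7, -8+1=-7 -> [4, -1, 0, 5, -1, -7, -7]
Stage 4 (ABS): |4|=4, |-1|=1, |0|=0, |5|=5, |-1|=1, |-7|=7, |-7|=7 -> [4, 1, 0, 5, 1, 7, 7]
Stage 5 (SUM): sum[0..0]=4, sum[0..1]=5, sum[0..2]=5, sum[0..3]=10, sum[0..4]=11, sum[0..5]=18, sum[0..6]=25 -> [4, 5, 5, 10, 11, 18, 25]
Stage 6 (CLIP -7 7): clip(4,-7,7)=4, clip(5,-7,7)=5, clip(5,-7,7)=5, clip(10,-7,7)=7, clip(11,-7,7)=7, clip(18,-7,7)=7, clip(25,-7,7)=7 -> [4, 5, 5, 7, 7, 7, 7]

Answer: 4 5 5 7 7 7 7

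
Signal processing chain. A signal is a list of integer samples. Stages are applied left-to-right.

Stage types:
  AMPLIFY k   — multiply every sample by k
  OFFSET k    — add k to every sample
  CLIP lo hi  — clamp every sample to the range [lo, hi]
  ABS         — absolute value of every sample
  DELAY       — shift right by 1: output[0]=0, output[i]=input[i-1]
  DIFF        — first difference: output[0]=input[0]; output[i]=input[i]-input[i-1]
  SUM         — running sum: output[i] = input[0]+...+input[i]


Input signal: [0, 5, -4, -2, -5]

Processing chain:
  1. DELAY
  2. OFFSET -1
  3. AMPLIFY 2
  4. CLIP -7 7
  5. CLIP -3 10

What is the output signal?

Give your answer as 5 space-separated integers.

Input: [0, 5, -4, -2, -5]
Stage 1 (DELAY): [0, 0, 5, -4, -2] = [0, 0, 5, -4, -2] -> [0, 0, 5, -4, -2]
Stage 2 (OFFSET -1): 0+-1=-1, 0+-1=-1, 5+-1=4, -4+-1=-5, -2+-1=-3 -> [-1, -1, 4, -5, -3]
Stage 3 (AMPLIFY 2): -1*2=-2, -1*2=-2, 4*2=8, -5*2=-10, -3*2=-6 -> [-2, -2, 8, -10, -6]
Stage 4 (CLIP -7 7): clip(-2,-7,7)=-2, clip(-2,-7,7)=-2, clip(8,-7,7)=7, clip(-10,-7,7)=-7, clip(-6,-7,7)=-6 -> [-2, -2, 7, -7, -6]
Stage 5 (CLIP -3 10): clip(-2,-3,10)=-2, clip(-2,-3,10)=-2, clip(7,-3,10)=7, clip(-7,-3,10)=-3, clip(-6,-3,10)=-3 -> [-2, -2, 7, -3, -3]

Answer: -2 -2 7 -3 -3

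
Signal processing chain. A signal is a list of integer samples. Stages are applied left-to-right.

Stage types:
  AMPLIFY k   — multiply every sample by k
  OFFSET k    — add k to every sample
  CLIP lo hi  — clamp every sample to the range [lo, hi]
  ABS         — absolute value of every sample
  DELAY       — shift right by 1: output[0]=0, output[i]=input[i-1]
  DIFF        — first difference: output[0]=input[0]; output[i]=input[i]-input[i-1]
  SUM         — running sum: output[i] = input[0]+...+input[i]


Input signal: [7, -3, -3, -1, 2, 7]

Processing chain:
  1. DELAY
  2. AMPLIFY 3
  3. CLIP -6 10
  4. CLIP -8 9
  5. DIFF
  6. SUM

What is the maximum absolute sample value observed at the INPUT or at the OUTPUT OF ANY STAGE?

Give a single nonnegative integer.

Answer: 21

Derivation:
Input: [7, -3, -3, -1, 2, 7] (max |s|=7)
Stage 1 (DELAY): [0, 7, -3, -3, -1, 2] = [0, 7, -3, -3, -1, 2] -> [0, 7, -3, -3, -1, 2] (max |s|=7)
Stage 2 (AMPLIFY 3): 0*3=0, 7*3=21, -3*3=-9, -3*3=-9, -1*3=-3, 2*3=6 -> [0, 21, -9, -9, -3, 6] (max |s|=21)
Stage 3 (CLIP -6 10): clip(0,-6,10)=0, clip(21,-6,10)=10, clip(-9,-6,10)=-6, clip(-9,-6,10)=-6, clip(-3,-6,10)=-3, clip(6,-6,10)=6 -> [0, 10, -6, -6, -3, 6] (max |s|=10)
Stage 4 (CLIP -8 9): clip(0,-8,9)=0, clip(10,-8,9)=9, clip(-6,-8,9)=-6, clip(-6,-8,9)=-6, clip(-3,-8,9)=-3, clip(6,-8,9)=6 -> [0, 9, -6, -6, -3, 6] (max |s|=9)
Stage 5 (DIFF): s[0]=0, 9-0=9, -6-9=-15, -6--6=0, -3--6=3, 6--3=9 -> [0, 9, -15, 0, 3, 9] (max |s|=15)
Stage 6 (SUM): sum[0..0]=0, sum[0..1]=9, sum[0..2]=-6, sum[0..3]=-6, sum[0..4]=-3, sum[0..5]=6 -> [0, 9, -6, -6, -3, 6] (max |s|=9)
Overall max amplitude: 21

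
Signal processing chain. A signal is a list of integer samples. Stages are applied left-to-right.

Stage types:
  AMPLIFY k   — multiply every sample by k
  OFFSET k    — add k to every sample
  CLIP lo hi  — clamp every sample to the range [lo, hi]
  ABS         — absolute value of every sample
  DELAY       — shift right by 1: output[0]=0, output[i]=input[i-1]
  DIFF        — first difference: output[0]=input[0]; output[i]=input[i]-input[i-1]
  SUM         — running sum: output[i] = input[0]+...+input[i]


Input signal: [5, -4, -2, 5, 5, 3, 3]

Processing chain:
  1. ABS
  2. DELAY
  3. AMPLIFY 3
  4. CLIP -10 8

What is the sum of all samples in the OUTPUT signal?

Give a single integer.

Input: [5, -4, -2, 5, 5, 3, 3]
Stage 1 (ABS): |5|=5, |-4|=4, |-2|=2, |5|=5, |5|=5, |3|=3, |3|=3 -> [5, 4, 2, 5, 5, 3, 3]
Stage 2 (DELAY): [0, 5, 4, 2, 5, 5, 3] = [0, 5, 4, 2, 5, 5, 3] -> [0, 5, 4, 2, 5, 5, 3]
Stage 3 (AMPLIFY 3): 0*3=0, 5*3=15, 4*3=12, 2*3=6, 5*3=15, 5*3=15, 3*3=9 -> [0, 15, 12, 6, 15, 15, 9]
Stage 4 (CLIP -10 8): clip(0,-10,8)=0, clip(15,-10,8)=8, clip(12,-10,8)=8, clip(6,-10,8)=6, clip(15,-10,8)=8, clip(15,-10,8)=8, clip(9,-10,8)=8 -> [0, 8, 8, 6, 8, 8, 8]
Output sum: 46

Answer: 46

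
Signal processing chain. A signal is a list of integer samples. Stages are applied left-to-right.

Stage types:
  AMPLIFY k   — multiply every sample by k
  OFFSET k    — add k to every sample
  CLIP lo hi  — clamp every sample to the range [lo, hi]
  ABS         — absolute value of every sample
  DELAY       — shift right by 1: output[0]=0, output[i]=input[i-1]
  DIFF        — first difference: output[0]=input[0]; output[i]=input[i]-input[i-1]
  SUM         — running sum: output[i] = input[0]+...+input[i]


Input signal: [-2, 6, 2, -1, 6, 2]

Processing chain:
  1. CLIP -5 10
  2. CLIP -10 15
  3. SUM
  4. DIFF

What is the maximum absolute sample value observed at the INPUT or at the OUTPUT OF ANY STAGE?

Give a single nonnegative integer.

Input: [-2, 6, 2, -1, 6, 2] (max |s|=6)
Stage 1 (CLIP -5 10): clip(-2,-5,10)=-2, clip(6,-5,10)=6, clip(2,-5,10)=2, clip(-1,-5,10)=-1, clip(6,-5,10)=6, clip(2,-5,10)=2 -> [-2, 6, 2, -1, 6, 2] (max |s|=6)
Stage 2 (CLIP -10 15): clip(-2,-10,15)=-2, clip(6,-10,15)=6, clip(2,-10,15)=2, clip(-1,-10,15)=-1, clip(6,-10,15)=6, clip(2,-10,15)=2 -> [-2, 6, 2, -1, 6, 2] (max |s|=6)
Stage 3 (SUM): sum[0..0]=-2, sum[0..1]=4, sum[0..2]=6, sum[0..3]=5, sum[0..4]=11, sum[0..5]=13 -> [-2, 4, 6, 5, 11, 13] (max |s|=13)
Stage 4 (DIFF): s[0]=-2, 4--2=6, 6-4=2, 5-6=-1, 11-5=6, 13-11=2 -> [-2, 6, 2, -1, 6, 2] (max |s|=6)
Overall max amplitude: 13

Answer: 13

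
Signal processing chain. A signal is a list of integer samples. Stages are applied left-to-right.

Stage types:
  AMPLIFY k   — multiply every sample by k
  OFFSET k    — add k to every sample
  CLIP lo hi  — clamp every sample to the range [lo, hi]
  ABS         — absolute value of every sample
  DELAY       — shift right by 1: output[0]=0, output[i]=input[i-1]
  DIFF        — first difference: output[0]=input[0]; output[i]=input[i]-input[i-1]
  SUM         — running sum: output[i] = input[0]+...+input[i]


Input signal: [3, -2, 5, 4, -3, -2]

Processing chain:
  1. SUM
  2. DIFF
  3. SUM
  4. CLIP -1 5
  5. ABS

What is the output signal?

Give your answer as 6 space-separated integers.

Answer: 3 1 5 5 5 5

Derivation:
Input: [3, -2, 5, 4, -3, -2]
Stage 1 (SUM): sum[0..0]=3, sum[0..1]=1, sum[0..2]=6, sum[0..3]=10, sum[0..4]=7, sum[0..5]=5 -> [3, 1, 6, 10, 7, 5]
Stage 2 (DIFF): s[0]=3, 1-3=-2, 6-1=5, 10-6=4, 7-10=-3, 5-7=-2 -> [3, -2, 5, 4, -3, -2]
Stage 3 (SUM): sum[0..0]=3, sum[0..1]=1, sum[0..2]=6, sum[0..3]=10, sum[0..4]=7, sum[0..5]=5 -> [3, 1, 6, 10, 7, 5]
Stage 4 (CLIP -1 5): clip(3,-1,5)=3, clip(1,-1,5)=1, clip(6,-1,5)=5, clip(10,-1,5)=5, clip(7,-1,5)=5, clip(5,-1,5)=5 -> [3, 1, 5, 5, 5, 5]
Stage 5 (ABS): |3|=3, |1|=1, |5|=5, |5|=5, |5|=5, |5|=5 -> [3, 1, 5, 5, 5, 5]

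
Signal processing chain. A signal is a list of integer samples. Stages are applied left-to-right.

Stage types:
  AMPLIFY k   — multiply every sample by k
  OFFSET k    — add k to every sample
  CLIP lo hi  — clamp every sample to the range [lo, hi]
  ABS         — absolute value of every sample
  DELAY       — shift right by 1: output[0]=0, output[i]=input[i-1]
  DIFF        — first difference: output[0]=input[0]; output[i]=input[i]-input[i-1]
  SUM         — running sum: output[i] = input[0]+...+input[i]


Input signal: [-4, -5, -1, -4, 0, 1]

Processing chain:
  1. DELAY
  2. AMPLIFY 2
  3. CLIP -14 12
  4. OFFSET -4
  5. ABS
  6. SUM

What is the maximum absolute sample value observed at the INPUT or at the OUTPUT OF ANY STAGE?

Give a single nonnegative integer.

Input: [-4, -5, -1, -4, 0, 1] (max |s|=5)
Stage 1 (DELAY): [0, -4, -5, -1, -4, 0] = [0, -4, -5, -1, -4, 0] -> [0, -4, -5, -1, -4, 0] (max |s|=5)
Stage 2 (AMPLIFY 2): 0*2=0, -4*2=-8, -5*2=-10, -1*2=-2, -4*2=-8, 0*2=0 -> [0, -8, -10, -2, -8, 0] (max |s|=10)
Stage 3 (CLIP -14 12): clip(0,-14,12)=0, clip(-8,-14,12)=-8, clip(-10,-14,12)=-10, clip(-2,-14,12)=-2, clip(-8,-14,12)=-8, clip(0,-14,12)=0 -> [0, -8, -10, -2, -8, 0] (max |s|=10)
Stage 4 (OFFSET -4): 0+-4=-4, -8+-4=-12, -10+-4=-14, -2+-4=-6, -8+-4=-12, 0+-4=-4 -> [-4, -12, -14, -6, -12, -4] (max |s|=14)
Stage 5 (ABS): |-4|=4, |-12|=12, |-14|=14, |-6|=6, |-12|=12, |-4|=4 -> [4, 12, 14, 6, 12, 4] (max |s|=14)
Stage 6 (SUM): sum[0..0]=4, sum[0..1]=16, sum[0..2]=30, sum[0..3]=36, sum[0..4]=48, sum[0..5]=52 -> [4, 16, 30, 36, 48, 52] (max |s|=52)
Overall max amplitude: 52

Answer: 52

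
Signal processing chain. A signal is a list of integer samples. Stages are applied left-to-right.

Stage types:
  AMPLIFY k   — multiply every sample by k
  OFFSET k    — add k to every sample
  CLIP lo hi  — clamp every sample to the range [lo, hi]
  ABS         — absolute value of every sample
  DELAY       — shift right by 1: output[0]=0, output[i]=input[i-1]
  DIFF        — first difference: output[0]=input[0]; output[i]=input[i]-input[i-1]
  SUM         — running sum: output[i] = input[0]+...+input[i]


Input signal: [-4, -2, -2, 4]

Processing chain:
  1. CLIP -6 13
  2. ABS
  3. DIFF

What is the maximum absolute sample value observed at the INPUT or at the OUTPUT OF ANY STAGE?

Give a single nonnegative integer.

Input: [-4, -2, -2, 4] (max |s|=4)
Stage 1 (CLIP -6 13): clip(-4,-6,13)=-4, clip(-2,-6,13)=-2, clip(-2,-6,13)=-2, clip(4,-6,13)=4 -> [-4, -2, -2, 4] (max |s|=4)
Stage 2 (ABS): |-4|=4, |-2|=2, |-2|=2, |4|=4 -> [4, 2, 2, 4] (max |s|=4)
Stage 3 (DIFF): s[0]=4, 2-4=-2, 2-2=0, 4-2=2 -> [4, -2, 0, 2] (max |s|=4)
Overall max amplitude: 4

Answer: 4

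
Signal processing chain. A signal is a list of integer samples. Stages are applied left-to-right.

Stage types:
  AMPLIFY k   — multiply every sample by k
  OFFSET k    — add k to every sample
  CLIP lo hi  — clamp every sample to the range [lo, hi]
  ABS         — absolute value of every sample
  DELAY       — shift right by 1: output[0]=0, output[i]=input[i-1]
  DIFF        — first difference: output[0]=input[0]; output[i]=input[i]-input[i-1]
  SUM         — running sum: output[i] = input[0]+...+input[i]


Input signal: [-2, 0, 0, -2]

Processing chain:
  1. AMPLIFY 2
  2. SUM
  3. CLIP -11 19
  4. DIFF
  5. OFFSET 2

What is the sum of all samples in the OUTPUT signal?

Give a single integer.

Answer: 0

Derivation:
Input: [-2, 0, 0, -2]
Stage 1 (AMPLIFY 2): -2*2=-4, 0*2=0, 0*2=0, -2*2=-4 -> [-4, 0, 0, -4]
Stage 2 (SUM): sum[0..0]=-4, sum[0..1]=-4, sum[0..2]=-4, sum[0..3]=-8 -> [-4, -4, -4, -8]
Stage 3 (CLIP -11 19): clip(-4,-11,19)=-4, clip(-4,-11,19)=-4, clip(-4,-11,19)=-4, clip(-8,-11,19)=-8 -> [-4, -4, -4, -8]
Stage 4 (DIFF): s[0]=-4, -4--4=0, -4--4=0, -8--4=-4 -> [-4, 0, 0, -4]
Stage 5 (OFFSET 2): -4+2=-2, 0+2=2, 0+2=2, -4+2=-2 -> [-2, 2, 2, -2]
Output sum: 0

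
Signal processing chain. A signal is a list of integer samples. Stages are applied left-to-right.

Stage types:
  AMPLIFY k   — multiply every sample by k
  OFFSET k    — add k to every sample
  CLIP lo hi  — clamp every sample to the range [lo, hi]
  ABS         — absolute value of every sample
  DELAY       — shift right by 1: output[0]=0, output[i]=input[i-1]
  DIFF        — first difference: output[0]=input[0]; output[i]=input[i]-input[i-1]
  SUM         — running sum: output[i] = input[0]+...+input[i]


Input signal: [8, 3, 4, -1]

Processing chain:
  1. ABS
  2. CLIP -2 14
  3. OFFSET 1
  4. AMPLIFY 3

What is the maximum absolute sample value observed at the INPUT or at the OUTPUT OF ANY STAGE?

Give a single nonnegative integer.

Answer: 27

Derivation:
Input: [8, 3, 4, -1] (max |s|=8)
Stage 1 (ABS): |8|=8, |3|=3, |4|=4, |-1|=1 -> [8, 3, 4, 1] (max |s|=8)
Stage 2 (CLIP -2 14): clip(8,-2,14)=8, clip(3,-2,14)=3, clip(4,-2,14)=4, clip(1,-2,14)=1 -> [8, 3, 4, 1] (max |s|=8)
Stage 3 (OFFSET 1): 8+1=9, 3+1=4, 4+1=5, 1+1=2 -> [9, 4, 5, 2] (max |s|=9)
Stage 4 (AMPLIFY 3): 9*3=27, 4*3=12, 5*3=15, 2*3=6 -> [27, 12, 15, 6] (max |s|=27)
Overall max amplitude: 27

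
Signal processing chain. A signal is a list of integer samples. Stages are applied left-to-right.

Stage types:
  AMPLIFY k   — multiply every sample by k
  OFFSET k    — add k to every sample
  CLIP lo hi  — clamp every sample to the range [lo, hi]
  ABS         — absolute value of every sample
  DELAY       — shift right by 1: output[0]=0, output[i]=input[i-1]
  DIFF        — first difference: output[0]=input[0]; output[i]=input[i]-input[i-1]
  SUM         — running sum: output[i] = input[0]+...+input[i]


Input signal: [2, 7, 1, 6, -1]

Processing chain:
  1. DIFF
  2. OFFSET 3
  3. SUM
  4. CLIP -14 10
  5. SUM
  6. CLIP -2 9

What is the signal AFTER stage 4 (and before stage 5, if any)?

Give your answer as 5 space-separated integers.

Answer: 5 10 10 10 10

Derivation:
Input: [2, 7, 1, 6, -1]
Stage 1 (DIFF): s[0]=2, 7-2=5, 1-7=-6, 6-1=5, -1-6=-7 -> [2, 5, -6, 5, -7]
Stage 2 (OFFSET 3): 2+3=5, 5+3=8, -6+3=-3, 5+3=8, -7+3=-4 -> [5, 8, -3, 8, -4]
Stage 3 (SUM): sum[0..0]=5, sum[0..1]=13, sum[0..2]=10, sum[0..3]=18, sum[0..4]=14 -> [5, 13, 10, 18, 14]
Stage 4 (CLIP -14 10): clip(5,-14,10)=5, clip(13,-14,10)=10, clip(10,-14,10)=10, clip(18,-14,10)=10, clip(14,-14,10)=10 -> [5, 10, 10, 10, 10]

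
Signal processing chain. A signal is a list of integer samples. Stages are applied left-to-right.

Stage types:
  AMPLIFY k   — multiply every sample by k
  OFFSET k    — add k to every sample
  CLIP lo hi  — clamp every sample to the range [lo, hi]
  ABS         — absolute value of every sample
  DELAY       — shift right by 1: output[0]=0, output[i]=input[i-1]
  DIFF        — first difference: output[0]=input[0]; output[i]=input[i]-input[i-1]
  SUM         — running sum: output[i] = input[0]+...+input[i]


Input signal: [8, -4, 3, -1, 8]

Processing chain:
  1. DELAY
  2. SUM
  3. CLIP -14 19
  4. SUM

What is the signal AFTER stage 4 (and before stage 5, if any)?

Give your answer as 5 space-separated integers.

Input: [8, -4, 3, -1, 8]
Stage 1 (DELAY): [0, 8, -4, 3, -1] = [0, 8, -4, 3, -1] -> [0, 8, -4, 3, -1]
Stage 2 (SUM): sum[0..0]=0, sum[0..1]=8, sum[0..2]=4, sum[0..3]=7, sum[0..4]=6 -> [0, 8, 4, 7, 6]
Stage 3 (CLIP -14 19): clip(0,-14,19)=0, clip(8,-14,19)=8, clip(4,-14,19)=4, clip(7,-14,19)=7, clip(6,-14,19)=6 -> [0, 8, 4, 7, 6]
Stage 4 (SUM): sum[0..0]=0, sum[0..1]=8, sum[0..2]=12, sum[0..3]=19, sum[0..4]=25 -> [0, 8, 12, 19, 25]

Answer: 0 8 12 19 25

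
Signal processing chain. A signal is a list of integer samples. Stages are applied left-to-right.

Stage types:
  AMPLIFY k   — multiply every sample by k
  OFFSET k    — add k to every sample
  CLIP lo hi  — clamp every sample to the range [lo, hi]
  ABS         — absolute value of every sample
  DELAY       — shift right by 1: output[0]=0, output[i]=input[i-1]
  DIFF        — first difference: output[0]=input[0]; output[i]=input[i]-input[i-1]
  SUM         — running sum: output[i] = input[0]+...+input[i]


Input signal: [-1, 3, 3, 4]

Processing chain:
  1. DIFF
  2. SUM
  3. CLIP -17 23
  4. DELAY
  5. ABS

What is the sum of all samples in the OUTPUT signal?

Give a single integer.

Answer: 7

Derivation:
Input: [-1, 3, 3, 4]
Stage 1 (DIFF): s[0]=-1, 3--1=4, 3-3=0, 4-3=1 -> [-1, 4, 0, 1]
Stage 2 (SUM): sum[0..0]=-1, sum[0..1]=3, sum[0..2]=3, sum[0..3]=4 -> [-1, 3, 3, 4]
Stage 3 (CLIP -17 23): clip(-1,-17,23)=-1, clip(3,-17,23)=3, clip(3,-17,23)=3, clip(4,-17,23)=4 -> [-1, 3, 3, 4]
Stage 4 (DELAY): [0, -1, 3, 3] = [0, -1, 3, 3] -> [0, -1, 3, 3]
Stage 5 (ABS): |0|=0, |-1|=1, |3|=3, |3|=3 -> [0, 1, 3, 3]
Output sum: 7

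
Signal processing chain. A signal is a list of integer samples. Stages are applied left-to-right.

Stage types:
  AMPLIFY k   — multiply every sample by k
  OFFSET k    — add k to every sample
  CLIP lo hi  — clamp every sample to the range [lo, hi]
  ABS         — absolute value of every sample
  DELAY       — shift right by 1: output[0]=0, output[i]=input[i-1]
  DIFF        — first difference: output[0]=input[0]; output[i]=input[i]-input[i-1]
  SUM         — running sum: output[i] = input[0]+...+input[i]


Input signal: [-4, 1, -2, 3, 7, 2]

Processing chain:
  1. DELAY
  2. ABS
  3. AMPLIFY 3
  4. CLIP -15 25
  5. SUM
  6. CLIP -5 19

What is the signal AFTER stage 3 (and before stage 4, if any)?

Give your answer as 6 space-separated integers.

Answer: 0 12 3 6 9 21

Derivation:
Input: [-4, 1, -2, 3, 7, 2]
Stage 1 (DELAY): [0, -4, 1, -2, 3, 7] = [0, -4, 1, -2, 3, 7] -> [0, -4, 1, -2, 3, 7]
Stage 2 (ABS): |0|=0, |-4|=4, |1|=1, |-2|=2, |3|=3, |7|=7 -> [0, 4, 1, 2, 3, 7]
Stage 3 (AMPLIFY 3): 0*3=0, 4*3=12, 1*3=3, 2*3=6, 3*3=9, 7*3=21 -> [0, 12, 3, 6, 9, 21]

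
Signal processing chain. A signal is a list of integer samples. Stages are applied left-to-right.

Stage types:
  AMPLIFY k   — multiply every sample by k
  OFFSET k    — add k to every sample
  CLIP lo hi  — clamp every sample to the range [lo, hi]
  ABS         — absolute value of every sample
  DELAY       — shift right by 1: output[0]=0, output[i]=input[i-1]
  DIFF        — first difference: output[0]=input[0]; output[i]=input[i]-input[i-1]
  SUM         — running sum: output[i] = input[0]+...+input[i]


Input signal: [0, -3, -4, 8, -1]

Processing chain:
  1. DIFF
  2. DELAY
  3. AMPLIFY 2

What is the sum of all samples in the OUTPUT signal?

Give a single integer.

Answer: 16

Derivation:
Input: [0, -3, -4, 8, -1]
Stage 1 (DIFF): s[0]=0, -3-0=-3, -4--3=-1, 8--4=12, -1-8=-9 -> [0, -3, -1, 12, -9]
Stage 2 (DELAY): [0, 0, -3, -1, 12] = [0, 0, -3, -1, 12] -> [0, 0, -3, -1, 12]
Stage 3 (AMPLIFY 2): 0*2=0, 0*2=0, -3*2=-6, -1*2=-2, 12*2=24 -> [0, 0, -6, -2, 24]
Output sum: 16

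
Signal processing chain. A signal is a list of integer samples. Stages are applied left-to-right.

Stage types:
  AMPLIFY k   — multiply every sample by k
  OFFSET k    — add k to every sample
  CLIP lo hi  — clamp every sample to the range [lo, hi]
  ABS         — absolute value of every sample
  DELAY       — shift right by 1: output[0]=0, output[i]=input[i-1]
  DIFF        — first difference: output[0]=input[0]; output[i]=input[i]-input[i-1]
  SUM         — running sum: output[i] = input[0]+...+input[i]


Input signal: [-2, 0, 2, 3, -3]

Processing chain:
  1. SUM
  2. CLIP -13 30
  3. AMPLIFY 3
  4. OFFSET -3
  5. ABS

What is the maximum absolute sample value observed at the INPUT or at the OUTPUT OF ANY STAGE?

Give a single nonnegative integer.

Answer: 9

Derivation:
Input: [-2, 0, 2, 3, -3] (max |s|=3)
Stage 1 (SUM): sum[0..0]=-2, sum[0..1]=-2, sum[0..2]=0, sum[0..3]=3, sum[0..4]=0 -> [-2, -2, 0, 3, 0] (max |s|=3)
Stage 2 (CLIP -13 30): clip(-2,-13,30)=-2, clip(-2,-13,30)=-2, clip(0,-13,30)=0, clip(3,-13,30)=3, clip(0,-13,30)=0 -> [-2, -2, 0, 3, 0] (max |s|=3)
Stage 3 (AMPLIFY 3): -2*3=-6, -2*3=-6, 0*3=0, 3*3=9, 0*3=0 -> [-6, -6, 0, 9, 0] (max |s|=9)
Stage 4 (OFFSET -3): -6+-3=-9, -6+-3=-9, 0+-3=-3, 9+-3=6, 0+-3=-3 -> [-9, -9, -3, 6, -3] (max |s|=9)
Stage 5 (ABS): |-9|=9, |-9|=9, |-3|=3, |6|=6, |-3|=3 -> [9, 9, 3, 6, 3] (max |s|=9)
Overall max amplitude: 9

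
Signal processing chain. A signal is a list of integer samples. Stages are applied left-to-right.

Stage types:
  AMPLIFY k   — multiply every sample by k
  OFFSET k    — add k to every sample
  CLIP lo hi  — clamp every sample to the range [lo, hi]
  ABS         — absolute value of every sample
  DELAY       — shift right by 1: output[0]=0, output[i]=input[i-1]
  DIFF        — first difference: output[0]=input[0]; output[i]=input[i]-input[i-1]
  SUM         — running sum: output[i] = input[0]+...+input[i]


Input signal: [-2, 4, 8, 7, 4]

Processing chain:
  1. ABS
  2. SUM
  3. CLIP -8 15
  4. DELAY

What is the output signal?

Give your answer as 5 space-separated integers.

Input: [-2, 4, 8, 7, 4]
Stage 1 (ABS): |-2|=2, |4|=4, |8|=8, |7|=7, |4|=4 -> [2, 4, 8, 7, 4]
Stage 2 (SUM): sum[0..0]=2, sum[0..1]=6, sum[0..2]=14, sum[0..3]=21, sum[0..4]=25 -> [2, 6, 14, 21, 25]
Stage 3 (CLIP -8 15): clip(2,-8,15)=2, clip(6,-8,15)=6, clip(14,-8,15)=14, clip(21,-8,15)=15, clip(25,-8,15)=15 -> [2, 6, 14, 15, 15]
Stage 4 (DELAY): [0, 2, 6, 14, 15] = [0, 2, 6, 14, 15] -> [0, 2, 6, 14, 15]

Answer: 0 2 6 14 15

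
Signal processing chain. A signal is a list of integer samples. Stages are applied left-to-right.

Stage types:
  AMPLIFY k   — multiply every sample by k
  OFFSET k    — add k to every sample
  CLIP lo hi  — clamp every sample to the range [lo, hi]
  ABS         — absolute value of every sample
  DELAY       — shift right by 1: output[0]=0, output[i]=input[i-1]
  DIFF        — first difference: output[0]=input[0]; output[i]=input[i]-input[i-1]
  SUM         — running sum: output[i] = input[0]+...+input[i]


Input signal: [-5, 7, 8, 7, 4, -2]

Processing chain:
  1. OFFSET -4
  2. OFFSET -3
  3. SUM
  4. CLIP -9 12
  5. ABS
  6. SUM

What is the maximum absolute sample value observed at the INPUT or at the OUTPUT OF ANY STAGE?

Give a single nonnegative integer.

Answer: 54

Derivation:
Input: [-5, 7, 8, 7, 4, -2] (max |s|=8)
Stage 1 (OFFSET -4): -5+-4=-9, 7+-4=3, 8+-4=4, 7+-4=3, 4+-4=0, -2+-4=-6 -> [-9, 3, 4, 3, 0, -6] (max |s|=9)
Stage 2 (OFFSET -3): -9+-3=-12, 3+-3=0, 4+-3=1, 3+-3=0, 0+-3=-3, -6+-3=-9 -> [-12, 0, 1, 0, -3, -9] (max |s|=12)
Stage 3 (SUM): sum[0..0]=-12, sum[0..1]=-12, sum[0..2]=-11, sum[0..3]=-11, sum[0..4]=-14, sum[0..5]=-23 -> [-12, -12, -11, -11, -14, -23] (max |s|=23)
Stage 4 (CLIP -9 12): clip(-12,-9,12)=-9, clip(-12,-9,12)=-9, clip(-11,-9,12)=-9, clip(-11,-9,12)=-9, clip(-14,-9,12)=-9, clip(-23,-9,12)=-9 -> [-9, -9, -9, -9, -9, -9] (max |s|=9)
Stage 5 (ABS): |-9|=9, |-9|=9, |-9|=9, |-9|=9, |-9|=9, |-9|=9 -> [9, 9, 9, 9, 9, 9] (max |s|=9)
Stage 6 (SUM): sum[0..0]=9, sum[0..1]=18, sum[0..2]=27, sum[0..3]=36, sum[0..4]=45, sum[0..5]=54 -> [9, 18, 27, 36, 45, 54] (max |s|=54)
Overall max amplitude: 54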